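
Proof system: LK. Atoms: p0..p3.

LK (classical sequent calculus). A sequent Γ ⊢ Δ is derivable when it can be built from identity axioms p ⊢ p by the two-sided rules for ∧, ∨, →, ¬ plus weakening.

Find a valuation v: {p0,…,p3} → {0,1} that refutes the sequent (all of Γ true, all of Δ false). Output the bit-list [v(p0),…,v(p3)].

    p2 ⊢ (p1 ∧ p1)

Search for a countermodel by truth-table:
  v=0000: Γ:[p2=F] Δ:[(p1 ∧ p1)=F] refutes=False
  v=0001: Γ:[p2=F] Δ:[(p1 ∧ p1)=F] refutes=False
  v=0010: Γ:[p2=T] Δ:[(p1 ∧ p1)=F] refutes=True  ← countermodel

Result: [0, 0, 1, 0]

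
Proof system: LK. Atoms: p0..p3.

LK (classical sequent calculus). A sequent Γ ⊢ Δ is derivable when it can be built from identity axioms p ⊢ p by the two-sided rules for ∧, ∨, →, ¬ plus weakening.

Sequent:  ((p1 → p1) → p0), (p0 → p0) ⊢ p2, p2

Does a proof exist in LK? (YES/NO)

Truth-table refutation:
  v=0000: Γ:[((p1 → p1) → p0)=F, (p0 → p0)=T] Δ:[p2=F, p2=F] refutes=False
  v=0001: Γ:[((p1 → p1) → p0)=F, (p0 → p0)=T] Δ:[p2=F, p2=F] refutes=False
  v=0010: Γ:[((p1 → p1) → p0)=F, (p0 → p0)=T] Δ:[p2=T, p2=T] refutes=False
  v=0011: Γ:[((p1 → p1) → p0)=F, (p0 → p0)=T] Δ:[p2=T, p2=T] refutes=False
  v=0100: Γ:[((p1 → p1) → p0)=F, (p0 → p0)=T] Δ:[p2=F, p2=F] refutes=False
  v=0101: Γ:[((p1 → p1) → p0)=F, (p0 → p0)=T] Δ:[p2=F, p2=F] refutes=False
  v=0110: Γ:[((p1 → p1) → p0)=F, (p0 → p0)=T] Δ:[p2=T, p2=T] refutes=False
  v=0111: Γ:[((p1 → p1) → p0)=F, (p0 → p0)=T] Δ:[p2=T, p2=T] refutes=False
  v=1000: Γ:[((p1 → p1) → p0)=T, (p0 → p0)=T] Δ:[p2=F, p2=F] refutes=True  ← countermodel

Result: NO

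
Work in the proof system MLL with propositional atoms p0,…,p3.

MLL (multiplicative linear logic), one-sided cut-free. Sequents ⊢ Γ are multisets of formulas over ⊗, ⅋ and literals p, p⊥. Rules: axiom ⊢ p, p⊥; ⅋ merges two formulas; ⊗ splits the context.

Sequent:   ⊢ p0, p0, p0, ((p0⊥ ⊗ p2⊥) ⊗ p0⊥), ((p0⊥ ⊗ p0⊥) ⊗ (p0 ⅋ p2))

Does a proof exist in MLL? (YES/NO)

Proof tree:
[⊗]  ⊢ p0, p0, p0, ((p0⊥ ⊗ p2⊥) ⊗ p0⊥), ((p0⊥ ⊗ p0⊥) ⊗ (p0 ⅋ p2))
  [⊗]  ⊢ p0, p0, (p0⊥ ⊗ p0⊥)
    [Ax]  ⊢ p0, p0⊥
    [Ax]  ⊢ p0, p0⊥
  [⅋]  ⊢ p0, ((p0⊥ ⊗ p2⊥) ⊗ p0⊥), (p0 ⅋ p2)
    [⊗]  ⊢ p0, p2, p0, ((p0⊥ ⊗ p2⊥) ⊗ p0⊥)
      [⊗]  ⊢ p0, p2, (p0⊥ ⊗ p2⊥)
        [Ax]  ⊢ p0, p0⊥
        [Ax]  ⊢ p2, p2⊥
      [Ax]  ⊢ p0, p0⊥

Result: YES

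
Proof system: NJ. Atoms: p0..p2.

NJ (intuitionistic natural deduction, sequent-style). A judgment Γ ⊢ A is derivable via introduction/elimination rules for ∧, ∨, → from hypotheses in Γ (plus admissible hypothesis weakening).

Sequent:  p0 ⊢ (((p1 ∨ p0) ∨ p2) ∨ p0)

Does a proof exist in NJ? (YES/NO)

Derivation (root first):
[∨I₁] p0 ⊢ (((p1 ∨ p0) ∨ p2) ∨ p0)
  [∨I₁] p0 ⊢ ((p1 ∨ p0) ∨ p2)
    [∨I₂] p0 ⊢ (p1 ∨ p0)
      [Ax] p0 ⊢ p0

Result: YES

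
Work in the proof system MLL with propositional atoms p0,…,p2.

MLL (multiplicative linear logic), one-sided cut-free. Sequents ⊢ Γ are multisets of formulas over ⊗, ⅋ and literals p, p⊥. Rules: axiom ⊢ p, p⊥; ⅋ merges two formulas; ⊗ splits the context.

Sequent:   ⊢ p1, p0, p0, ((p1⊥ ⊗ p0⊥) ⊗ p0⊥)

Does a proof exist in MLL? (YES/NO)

Derivation trace:
[⊗]  ⊢ p1, p0, p0, ((p1⊥ ⊗ p0⊥) ⊗ p0⊥)
  [⊗]  ⊢ p1, p0, (p1⊥ ⊗ p0⊥)
    [Ax]  ⊢ p1, p1⊥
    [Ax]  ⊢ p0, p0⊥
  [Ax]  ⊢ p0, p0⊥

Result: YES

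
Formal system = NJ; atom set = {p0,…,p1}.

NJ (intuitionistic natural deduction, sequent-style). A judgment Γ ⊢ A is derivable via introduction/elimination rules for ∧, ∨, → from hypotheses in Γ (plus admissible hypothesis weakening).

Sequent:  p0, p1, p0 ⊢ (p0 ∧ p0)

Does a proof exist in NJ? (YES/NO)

Proof tree:
[Wk] p0, p1, p0 ⊢ (p0 ∧ p0)
  [Wk] p0, p1 ⊢ (p0 ∧ p0)
    [∧I] p0 ⊢ (p0 ∧ p0)
      [Ax] p0 ⊢ p0
      [Ax] p0 ⊢ p0

Result: YES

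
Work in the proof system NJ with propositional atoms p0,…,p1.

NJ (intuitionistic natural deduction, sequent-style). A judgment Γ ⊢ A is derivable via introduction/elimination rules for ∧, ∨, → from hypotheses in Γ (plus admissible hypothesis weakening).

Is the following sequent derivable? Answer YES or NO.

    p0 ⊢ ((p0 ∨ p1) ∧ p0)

Derivation trace:
[∧I] p0 ⊢ ((p0 ∨ p1) ∧ p0)
  [∨I₁] p0 ⊢ (p0 ∨ p1)
    [Ax] p0 ⊢ p0
  [Ax] p0 ⊢ p0

Result: YES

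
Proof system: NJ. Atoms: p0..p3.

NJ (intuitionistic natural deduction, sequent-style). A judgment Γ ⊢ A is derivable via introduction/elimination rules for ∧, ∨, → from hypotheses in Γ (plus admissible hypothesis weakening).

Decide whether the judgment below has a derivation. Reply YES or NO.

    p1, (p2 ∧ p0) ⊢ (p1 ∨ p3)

Derivation (root first):
[Wk] p1, (p2 ∧ p0) ⊢ (p1 ∨ p3)
  [∨I₁] p1 ⊢ (p1 ∨ p3)
    [Ax] p1 ⊢ p1

Result: YES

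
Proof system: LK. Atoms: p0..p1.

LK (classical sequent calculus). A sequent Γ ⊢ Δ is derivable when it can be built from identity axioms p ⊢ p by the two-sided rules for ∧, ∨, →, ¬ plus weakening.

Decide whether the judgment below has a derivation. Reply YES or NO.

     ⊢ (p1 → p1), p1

Proof tree:
[WR]  ⊢ (p1 → p1), p1
  [→R]  ⊢ (p1 → p1)
    [Ax] p1 ⊢ p1

Result: YES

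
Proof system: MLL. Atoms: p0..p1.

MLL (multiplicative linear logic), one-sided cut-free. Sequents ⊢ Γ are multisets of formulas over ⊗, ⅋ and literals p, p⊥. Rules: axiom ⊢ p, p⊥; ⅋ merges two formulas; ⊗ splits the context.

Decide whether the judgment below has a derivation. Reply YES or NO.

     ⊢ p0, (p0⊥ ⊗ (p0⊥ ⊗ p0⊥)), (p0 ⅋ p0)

Derivation (root first):
[⅋]  ⊢ p0, (p0⊥ ⊗ (p0⊥ ⊗ p0⊥)), (p0 ⅋ p0)
  [⊗]  ⊢ p0, p0, p0, (p0⊥ ⊗ (p0⊥ ⊗ p0⊥))
    [Ax]  ⊢ p0, p0⊥
    [⊗]  ⊢ p0, p0, (p0⊥ ⊗ p0⊥)
      [Ax]  ⊢ p0, p0⊥
      [Ax]  ⊢ p0, p0⊥

Result: YES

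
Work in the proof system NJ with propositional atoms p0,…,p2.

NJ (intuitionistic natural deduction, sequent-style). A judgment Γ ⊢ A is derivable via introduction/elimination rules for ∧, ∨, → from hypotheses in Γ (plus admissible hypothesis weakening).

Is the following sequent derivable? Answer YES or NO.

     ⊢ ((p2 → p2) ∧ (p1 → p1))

Derivation trace:
[∧I]  ⊢ ((p2 → p2) ∧ (p1 → p1))
  [→I]  ⊢ (p2 → p2)
    [Ax] p2 ⊢ p2
  [→I]  ⊢ (p1 → p1)
    [Ax] p1 ⊢ p1

Result: YES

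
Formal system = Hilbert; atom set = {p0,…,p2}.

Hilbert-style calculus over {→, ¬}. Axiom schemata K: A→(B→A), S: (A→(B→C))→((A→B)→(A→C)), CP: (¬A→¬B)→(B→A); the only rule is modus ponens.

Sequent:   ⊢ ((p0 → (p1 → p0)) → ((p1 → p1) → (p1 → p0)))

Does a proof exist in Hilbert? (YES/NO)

Enumerate valuations to refute Γ ⊢ Δ:
  v=000: Γ:[] Δ:[((p0 → (p1 → p0)) → ((p1 → p1) → (p1 → p0)))=T] refutes=False
  v=001: Γ:[] Δ:[((p0 → (p1 → p0)) → ((p1 → p1) → (p1 → p0)))=T] refutes=False
  v=010: Γ:[] Δ:[((p0 → (p1 → p0)) → ((p1 → p1) → (p1 → p0)))=F] refutes=True  ← countermodel

Result: NO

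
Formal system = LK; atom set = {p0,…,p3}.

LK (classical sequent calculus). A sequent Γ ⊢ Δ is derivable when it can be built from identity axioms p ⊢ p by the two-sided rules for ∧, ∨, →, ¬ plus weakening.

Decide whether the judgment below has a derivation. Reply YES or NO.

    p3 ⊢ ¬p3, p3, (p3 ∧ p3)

Derivation trace:
[∧R] p3 ⊢ ¬p3, p3, (p3 ∧ p3)
  [Ax] p3 ⊢ p3
  [WR]  ⊢ p3, ¬p3, p3
    [¬R]  ⊢ p3, ¬p3
      [Ax] p3 ⊢ p3

Result: YES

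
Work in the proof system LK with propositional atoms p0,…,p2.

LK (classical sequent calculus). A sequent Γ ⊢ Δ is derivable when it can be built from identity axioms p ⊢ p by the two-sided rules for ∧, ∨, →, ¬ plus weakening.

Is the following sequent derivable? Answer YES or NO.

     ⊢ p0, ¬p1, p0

Enumerate valuations to refute Γ ⊢ Δ:
  v=000: Γ:[] Δ:[p0=F, ¬p1=T, p0=F] refutes=False
  v=001: Γ:[] Δ:[p0=F, ¬p1=T, p0=F] refutes=False
  v=010: Γ:[] Δ:[p0=F, ¬p1=F, p0=F] refutes=True  ← countermodel

Result: NO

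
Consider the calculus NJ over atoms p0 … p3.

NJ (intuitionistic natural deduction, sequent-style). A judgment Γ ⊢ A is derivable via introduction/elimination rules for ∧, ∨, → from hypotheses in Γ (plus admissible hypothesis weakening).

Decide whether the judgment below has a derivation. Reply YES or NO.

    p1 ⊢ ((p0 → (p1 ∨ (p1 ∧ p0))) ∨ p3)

Derivation trace:
[∨I₁] p1 ⊢ ((p0 → (p1 ∨ (p1 ∧ p0))) ∨ p3)
  [→I] p1 ⊢ (p0 → (p1 ∨ (p1 ∧ p0)))
    [∨I₂] p1, p0 ⊢ (p1 ∨ (p1 ∧ p0))
      [∧I] p1, p0 ⊢ (p1 ∧ p0)
        [Ax] p1 ⊢ p1
        [Ax] p0 ⊢ p0

Result: YES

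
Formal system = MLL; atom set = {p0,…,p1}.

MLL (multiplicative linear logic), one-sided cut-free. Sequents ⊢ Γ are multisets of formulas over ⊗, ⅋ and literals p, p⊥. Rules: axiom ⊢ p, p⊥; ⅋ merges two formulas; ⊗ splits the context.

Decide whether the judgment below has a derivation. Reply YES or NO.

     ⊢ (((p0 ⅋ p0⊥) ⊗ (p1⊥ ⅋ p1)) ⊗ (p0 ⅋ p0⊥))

Derivation trace:
[⊗]  ⊢ (((p0 ⅋ p0⊥) ⊗ (p1⊥ ⅋ p1)) ⊗ (p0 ⅋ p0⊥))
  [⊗]  ⊢ ((p0 ⅋ p0⊥) ⊗ (p1⊥ ⅋ p1))
    [⅋]  ⊢ (p0 ⅋ p0⊥)
      [Ax]  ⊢ p0, p0⊥
    [⅋]  ⊢ (p1⊥ ⅋ p1)
      [Ax]  ⊢ p1, p1⊥
  [⅋]  ⊢ (p0 ⅋ p0⊥)
    [Ax]  ⊢ p0, p0⊥

Result: YES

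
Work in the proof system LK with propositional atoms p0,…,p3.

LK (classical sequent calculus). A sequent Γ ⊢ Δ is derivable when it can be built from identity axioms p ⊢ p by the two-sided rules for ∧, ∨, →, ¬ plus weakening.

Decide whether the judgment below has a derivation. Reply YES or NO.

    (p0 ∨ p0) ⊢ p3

Truth-table refutation:
  v=0000: Γ:[(p0 ∨ p0)=F] Δ:[p3=F] refutes=False
  v=0001: Γ:[(p0 ∨ p0)=F] Δ:[p3=T] refutes=False
  v=0010: Γ:[(p0 ∨ p0)=F] Δ:[p3=F] refutes=False
  v=0011: Γ:[(p0 ∨ p0)=F] Δ:[p3=T] refutes=False
  v=0100: Γ:[(p0 ∨ p0)=F] Δ:[p3=F] refutes=False
  v=0101: Γ:[(p0 ∨ p0)=F] Δ:[p3=T] refutes=False
  v=0110: Γ:[(p0 ∨ p0)=F] Δ:[p3=F] refutes=False
  v=0111: Γ:[(p0 ∨ p0)=F] Δ:[p3=T] refutes=False
  v=1000: Γ:[(p0 ∨ p0)=T] Δ:[p3=F] refutes=True  ← countermodel

Result: NO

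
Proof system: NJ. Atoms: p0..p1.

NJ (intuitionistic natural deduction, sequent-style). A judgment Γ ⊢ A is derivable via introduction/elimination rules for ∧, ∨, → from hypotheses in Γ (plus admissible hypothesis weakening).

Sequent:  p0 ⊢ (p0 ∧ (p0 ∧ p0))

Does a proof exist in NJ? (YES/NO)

Derivation trace:
[∧I] p0 ⊢ (p0 ∧ (p0 ∧ p0))
  [Ax] p0 ⊢ p0
  [∧I] p0 ⊢ (p0 ∧ p0)
    [Ax] p0 ⊢ p0
    [Ax] p0 ⊢ p0

Result: YES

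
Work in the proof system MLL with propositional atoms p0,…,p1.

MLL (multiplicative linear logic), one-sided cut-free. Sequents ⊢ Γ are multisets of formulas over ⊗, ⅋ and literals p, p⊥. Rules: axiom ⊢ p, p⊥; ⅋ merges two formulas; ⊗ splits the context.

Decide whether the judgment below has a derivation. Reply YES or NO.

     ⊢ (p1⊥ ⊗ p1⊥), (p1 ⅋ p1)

Proof tree:
[⅋]  ⊢ (p1⊥ ⊗ p1⊥), (p1 ⅋ p1)
  [⊗]  ⊢ p1, p1, (p1⊥ ⊗ p1⊥)
    [Ax]  ⊢ p1, p1⊥
    [Ax]  ⊢ p1, p1⊥

Result: YES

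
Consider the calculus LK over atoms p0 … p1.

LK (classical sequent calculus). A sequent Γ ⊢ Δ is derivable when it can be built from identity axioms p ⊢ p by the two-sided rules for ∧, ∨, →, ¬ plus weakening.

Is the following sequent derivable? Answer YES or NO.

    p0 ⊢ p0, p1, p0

Derivation trace:
[WR] p0 ⊢ p0, p1, p0
  [WR] p0 ⊢ p0, p1
    [Ax] p0 ⊢ p0

Result: YES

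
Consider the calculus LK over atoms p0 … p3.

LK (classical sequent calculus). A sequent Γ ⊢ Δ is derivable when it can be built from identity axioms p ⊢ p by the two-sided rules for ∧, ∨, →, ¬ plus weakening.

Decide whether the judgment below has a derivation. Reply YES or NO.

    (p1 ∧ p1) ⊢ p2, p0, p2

Search for a countermodel by truth-table:
  v=0000: Γ:[(p1 ∧ p1)=F] Δ:[p2=F, p0=F, p2=F] refutes=False
  v=0001: Γ:[(p1 ∧ p1)=F] Δ:[p2=F, p0=F, p2=F] refutes=False
  v=0010: Γ:[(p1 ∧ p1)=F] Δ:[p2=T, p0=F, p2=T] refutes=False
  v=0011: Γ:[(p1 ∧ p1)=F] Δ:[p2=T, p0=F, p2=T] refutes=False
  v=0100: Γ:[(p1 ∧ p1)=T] Δ:[p2=F, p0=F, p2=F] refutes=True  ← countermodel

Result: NO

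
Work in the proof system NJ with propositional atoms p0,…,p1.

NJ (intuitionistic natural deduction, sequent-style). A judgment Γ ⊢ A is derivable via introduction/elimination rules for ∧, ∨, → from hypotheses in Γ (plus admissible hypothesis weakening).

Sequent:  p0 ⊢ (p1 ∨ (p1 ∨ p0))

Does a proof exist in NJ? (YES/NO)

Proof tree:
[∨I₂] p0 ⊢ (p1 ∨ (p1 ∨ p0))
  [∨I₂] p0 ⊢ (p1 ∨ p0)
    [Ax] p0 ⊢ p0

Result: YES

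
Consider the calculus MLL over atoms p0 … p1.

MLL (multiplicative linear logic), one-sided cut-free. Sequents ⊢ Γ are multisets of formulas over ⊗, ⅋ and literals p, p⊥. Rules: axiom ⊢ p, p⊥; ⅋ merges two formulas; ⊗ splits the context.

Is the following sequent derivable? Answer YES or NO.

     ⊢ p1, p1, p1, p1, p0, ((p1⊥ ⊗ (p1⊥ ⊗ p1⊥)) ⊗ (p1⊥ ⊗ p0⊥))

Derivation trace:
[⊗]  ⊢ p1, p1, p1, p1, p0, ((p1⊥ ⊗ (p1⊥ ⊗ p1⊥)) ⊗ (p1⊥ ⊗ p0⊥))
  [⊗]  ⊢ p1, p1, p1, (p1⊥ ⊗ (p1⊥ ⊗ p1⊥))
    [Ax]  ⊢ p1, p1⊥
    [⊗]  ⊢ p1, p1, (p1⊥ ⊗ p1⊥)
      [Ax]  ⊢ p1, p1⊥
      [Ax]  ⊢ p1, p1⊥
  [⊗]  ⊢ p1, p0, (p1⊥ ⊗ p0⊥)
    [Ax]  ⊢ p1, p1⊥
    [Ax]  ⊢ p0, p0⊥

Result: YES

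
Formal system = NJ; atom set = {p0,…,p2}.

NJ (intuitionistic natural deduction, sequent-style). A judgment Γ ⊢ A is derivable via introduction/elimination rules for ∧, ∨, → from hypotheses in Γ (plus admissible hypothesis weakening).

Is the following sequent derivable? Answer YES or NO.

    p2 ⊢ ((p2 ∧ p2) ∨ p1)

Derivation trace:
[∨I₁] p2 ⊢ ((p2 ∧ p2) ∨ p1)
  [∧I] p2 ⊢ (p2 ∧ p2)
    [Ax] p2 ⊢ p2
    [Ax] p2 ⊢ p2

Result: YES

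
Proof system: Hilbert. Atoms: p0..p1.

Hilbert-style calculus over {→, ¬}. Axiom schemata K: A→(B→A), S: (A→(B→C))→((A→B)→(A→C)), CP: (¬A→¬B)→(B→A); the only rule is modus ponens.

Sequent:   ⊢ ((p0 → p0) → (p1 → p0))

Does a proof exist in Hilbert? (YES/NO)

Search for a countermodel by truth-table:
  v=00: Γ:[] Δ:[((p0 → p0) → (p1 → p0))=T] refutes=False
  v=01: Γ:[] Δ:[((p0 → p0) → (p1 → p0))=F] refutes=True  ← countermodel

Result: NO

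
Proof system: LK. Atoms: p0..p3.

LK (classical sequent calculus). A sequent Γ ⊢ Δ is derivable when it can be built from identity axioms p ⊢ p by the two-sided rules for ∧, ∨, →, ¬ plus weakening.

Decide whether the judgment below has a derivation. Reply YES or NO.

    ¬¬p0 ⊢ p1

Truth-table refutation:
  v=0000: Γ:[¬¬p0=F] Δ:[p1=F] refutes=False
  v=0001: Γ:[¬¬p0=F] Δ:[p1=F] refutes=False
  v=0010: Γ:[¬¬p0=F] Δ:[p1=F] refutes=False
  v=0011: Γ:[¬¬p0=F] Δ:[p1=F] refutes=False
  v=0100: Γ:[¬¬p0=F] Δ:[p1=T] refutes=False
  v=0101: Γ:[¬¬p0=F] Δ:[p1=T] refutes=False
  v=0110: Γ:[¬¬p0=F] Δ:[p1=T] refutes=False
  v=0111: Γ:[¬¬p0=F] Δ:[p1=T] refutes=False
  v=1000: Γ:[¬¬p0=T] Δ:[p1=F] refutes=True  ← countermodel

Result: NO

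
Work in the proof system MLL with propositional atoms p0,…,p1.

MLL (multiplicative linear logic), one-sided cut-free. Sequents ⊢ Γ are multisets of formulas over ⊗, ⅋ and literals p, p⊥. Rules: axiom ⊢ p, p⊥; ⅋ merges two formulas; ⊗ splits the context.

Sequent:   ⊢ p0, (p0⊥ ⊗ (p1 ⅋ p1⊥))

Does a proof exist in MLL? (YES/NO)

Proof tree:
[⊗]  ⊢ p0, (p0⊥ ⊗ (p1 ⅋ p1⊥))
  [Ax]  ⊢ p0, p0⊥
  [⅋]  ⊢ (p1 ⅋ p1⊥)
    [Ax]  ⊢ p1, p1⊥

Result: YES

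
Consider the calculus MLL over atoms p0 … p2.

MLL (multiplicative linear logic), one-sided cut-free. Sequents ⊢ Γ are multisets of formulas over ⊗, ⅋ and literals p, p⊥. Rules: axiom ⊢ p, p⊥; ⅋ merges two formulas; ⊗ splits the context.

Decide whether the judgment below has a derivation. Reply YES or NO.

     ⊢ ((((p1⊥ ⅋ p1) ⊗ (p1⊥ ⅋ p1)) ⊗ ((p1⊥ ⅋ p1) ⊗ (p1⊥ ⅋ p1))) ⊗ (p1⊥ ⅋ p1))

Proof tree:
[⊗]  ⊢ ((((p1⊥ ⅋ p1) ⊗ (p1⊥ ⅋ p1)) ⊗ ((p1⊥ ⅋ p1) ⊗ (p1⊥ ⅋ p1))) ⊗ (p1⊥ ⅋ p1))
  [⊗]  ⊢ (((p1⊥ ⅋ p1) ⊗ (p1⊥ ⅋ p1)) ⊗ ((p1⊥ ⅋ p1) ⊗ (p1⊥ ⅋ p1)))
    [⊗]  ⊢ ((p1⊥ ⅋ p1) ⊗ (p1⊥ ⅋ p1))
      [⅋]  ⊢ (p1⊥ ⅋ p1)
        [Ax]  ⊢ p1, p1⊥
      [⅋]  ⊢ (p1⊥ ⅋ p1)
        [Ax]  ⊢ p1, p1⊥
    [⊗]  ⊢ ((p1⊥ ⅋ p1) ⊗ (p1⊥ ⅋ p1))
      [⅋]  ⊢ (p1⊥ ⅋ p1)
        [Ax]  ⊢ p1, p1⊥
      [⅋]  ⊢ (p1⊥ ⅋ p1)
        [Ax]  ⊢ p1, p1⊥
  [⅋]  ⊢ (p1⊥ ⅋ p1)
    [Ax]  ⊢ p1, p1⊥

Result: YES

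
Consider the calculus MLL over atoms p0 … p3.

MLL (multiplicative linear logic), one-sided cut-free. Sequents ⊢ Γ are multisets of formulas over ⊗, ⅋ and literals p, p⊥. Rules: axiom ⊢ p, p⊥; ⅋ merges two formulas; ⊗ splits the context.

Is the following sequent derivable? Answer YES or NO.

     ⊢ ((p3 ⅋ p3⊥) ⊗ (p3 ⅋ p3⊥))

Proof tree:
[⊗]  ⊢ ((p3 ⅋ p3⊥) ⊗ (p3 ⅋ p3⊥))
  [⅋]  ⊢ (p3 ⅋ p3⊥)
    [Ax]  ⊢ p3, p3⊥
  [⅋]  ⊢ (p3 ⅋ p3⊥)
    [Ax]  ⊢ p3, p3⊥

Result: YES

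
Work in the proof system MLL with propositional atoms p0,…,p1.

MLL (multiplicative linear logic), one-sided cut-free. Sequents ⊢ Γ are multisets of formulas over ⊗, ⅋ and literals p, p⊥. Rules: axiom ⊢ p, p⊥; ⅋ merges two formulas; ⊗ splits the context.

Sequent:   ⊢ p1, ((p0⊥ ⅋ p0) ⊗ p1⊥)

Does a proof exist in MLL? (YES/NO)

Derivation (root first):
[⊗]  ⊢ p1, ((p0⊥ ⅋ p0) ⊗ p1⊥)
  [⅋]  ⊢ (p0⊥ ⅋ p0)
    [Ax]  ⊢ p0, p0⊥
  [Ax]  ⊢ p1, p1⊥

Result: YES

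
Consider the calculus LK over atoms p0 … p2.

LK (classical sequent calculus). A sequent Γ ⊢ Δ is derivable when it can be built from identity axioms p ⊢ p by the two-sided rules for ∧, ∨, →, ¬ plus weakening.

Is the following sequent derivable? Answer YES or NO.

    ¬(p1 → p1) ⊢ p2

Proof tree:
[WR] ¬(p1 → p1) ⊢ p2
  [¬L] ¬(p1 → p1) ⊢ 
    [→R]  ⊢ (p1 → p1)
      [Ax] p1 ⊢ p1

Result: YES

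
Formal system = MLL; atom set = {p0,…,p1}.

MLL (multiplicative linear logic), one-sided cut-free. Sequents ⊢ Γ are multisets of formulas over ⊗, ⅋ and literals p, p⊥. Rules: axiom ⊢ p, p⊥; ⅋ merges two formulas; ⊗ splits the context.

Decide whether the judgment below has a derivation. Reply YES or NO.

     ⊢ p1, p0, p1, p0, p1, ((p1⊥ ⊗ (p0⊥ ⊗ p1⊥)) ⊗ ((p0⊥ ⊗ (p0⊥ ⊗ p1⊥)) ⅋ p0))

Derivation trace:
[⊗]  ⊢ p1, p0, p1, p0, p1, ((p1⊥ ⊗ (p0⊥ ⊗ p1⊥)) ⊗ ((p0⊥ ⊗ (p0⊥ ⊗ p1⊥)) ⅋ p0))
  [⊗]  ⊢ p1, p0, p1, (p1⊥ ⊗ (p0⊥ ⊗ p1⊥))
    [Ax]  ⊢ p1, p1⊥
    [⊗]  ⊢ p0, p1, (p0⊥ ⊗ p1⊥)
      [Ax]  ⊢ p0, p0⊥
      [Ax]  ⊢ p1, p1⊥
  [⅋]  ⊢ p0, p1, ((p0⊥ ⊗ (p0⊥ ⊗ p1⊥)) ⅋ p0)
    [⊗]  ⊢ p0, p0, p1, (p0⊥ ⊗ (p0⊥ ⊗ p1⊥))
      [Ax]  ⊢ p0, p0⊥
      [⊗]  ⊢ p0, p1, (p0⊥ ⊗ p1⊥)
        [Ax]  ⊢ p0, p0⊥
        [Ax]  ⊢ p1, p1⊥

Result: YES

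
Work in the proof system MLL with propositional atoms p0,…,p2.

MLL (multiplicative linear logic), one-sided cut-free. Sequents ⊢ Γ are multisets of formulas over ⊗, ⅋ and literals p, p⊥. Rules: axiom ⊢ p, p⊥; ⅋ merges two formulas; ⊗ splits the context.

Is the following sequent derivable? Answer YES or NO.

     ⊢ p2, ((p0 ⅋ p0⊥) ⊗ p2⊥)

Proof tree:
[⊗]  ⊢ p2, ((p0 ⅋ p0⊥) ⊗ p2⊥)
  [⅋]  ⊢ (p0 ⅋ p0⊥)
    [Ax]  ⊢ p0, p0⊥
  [Ax]  ⊢ p2, p2⊥

Result: YES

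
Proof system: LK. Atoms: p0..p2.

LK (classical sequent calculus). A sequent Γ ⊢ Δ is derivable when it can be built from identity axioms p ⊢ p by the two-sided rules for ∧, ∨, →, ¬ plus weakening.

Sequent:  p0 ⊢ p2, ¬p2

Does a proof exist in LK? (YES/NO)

Derivation (root first):
[WL] p0 ⊢ p2, ¬p2
  [¬R]  ⊢ p2, ¬p2
    [Ax] p2 ⊢ p2

Result: YES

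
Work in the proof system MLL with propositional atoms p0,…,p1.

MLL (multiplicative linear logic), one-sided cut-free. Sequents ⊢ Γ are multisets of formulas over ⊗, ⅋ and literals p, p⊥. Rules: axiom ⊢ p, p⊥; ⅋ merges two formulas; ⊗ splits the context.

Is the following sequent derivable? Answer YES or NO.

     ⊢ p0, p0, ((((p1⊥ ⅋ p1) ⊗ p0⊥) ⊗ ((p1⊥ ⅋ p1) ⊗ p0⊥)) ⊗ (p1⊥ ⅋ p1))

Derivation (root first):
[⊗]  ⊢ p0, p0, ((((p1⊥ ⅋ p1) ⊗ p0⊥) ⊗ ((p1⊥ ⅋ p1) ⊗ p0⊥)) ⊗ (p1⊥ ⅋ p1))
  [⊗]  ⊢ p0, p0, (((p1⊥ ⅋ p1) ⊗ p0⊥) ⊗ ((p1⊥ ⅋ p1) ⊗ p0⊥))
    [⊗]  ⊢ p0, ((p1⊥ ⅋ p1) ⊗ p0⊥)
      [⅋]  ⊢ (p1⊥ ⅋ p1)
        [Ax]  ⊢ p1, p1⊥
      [Ax]  ⊢ p0, p0⊥
    [⊗]  ⊢ p0, ((p1⊥ ⅋ p1) ⊗ p0⊥)
      [⅋]  ⊢ (p1⊥ ⅋ p1)
        [Ax]  ⊢ p1, p1⊥
      [Ax]  ⊢ p0, p0⊥
  [⅋]  ⊢ (p1⊥ ⅋ p1)
    [Ax]  ⊢ p1, p1⊥

Result: YES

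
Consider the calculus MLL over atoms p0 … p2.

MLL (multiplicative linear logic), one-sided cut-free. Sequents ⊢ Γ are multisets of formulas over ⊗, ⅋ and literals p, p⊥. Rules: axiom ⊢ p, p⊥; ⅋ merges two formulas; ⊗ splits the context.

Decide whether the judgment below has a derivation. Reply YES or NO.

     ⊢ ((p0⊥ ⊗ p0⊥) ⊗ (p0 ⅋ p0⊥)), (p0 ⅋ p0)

Derivation (root first):
[⅋]  ⊢ ((p0⊥ ⊗ p0⊥) ⊗ (p0 ⅋ p0⊥)), (p0 ⅋ p0)
  [⊗]  ⊢ p0, p0, ((p0⊥ ⊗ p0⊥) ⊗ (p0 ⅋ p0⊥))
    [⊗]  ⊢ p0, p0, (p0⊥ ⊗ p0⊥)
      [Ax]  ⊢ p0, p0⊥
      [Ax]  ⊢ p0, p0⊥
    [⅋]  ⊢ (p0 ⅋ p0⊥)
      [Ax]  ⊢ p0, p0⊥

Result: YES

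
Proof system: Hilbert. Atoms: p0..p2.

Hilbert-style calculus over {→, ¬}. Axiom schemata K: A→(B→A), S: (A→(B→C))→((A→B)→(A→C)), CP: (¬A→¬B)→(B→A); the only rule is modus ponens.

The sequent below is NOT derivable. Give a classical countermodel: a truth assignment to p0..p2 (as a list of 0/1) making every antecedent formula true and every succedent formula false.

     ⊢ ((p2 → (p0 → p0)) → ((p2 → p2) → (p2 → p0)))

Enumerate valuations to refute Γ ⊢ Δ:
  v=000: Γ:[] Δ:[((p2 → (p0 → p0)) → ((p2 → p2) → (p2 → p0)))=T] refutes=False
  v=001: Γ:[] Δ:[((p2 → (p0 → p0)) → ((p2 → p2) → (p2 → p0)))=F] refutes=True  ← countermodel

Result: [0, 0, 1]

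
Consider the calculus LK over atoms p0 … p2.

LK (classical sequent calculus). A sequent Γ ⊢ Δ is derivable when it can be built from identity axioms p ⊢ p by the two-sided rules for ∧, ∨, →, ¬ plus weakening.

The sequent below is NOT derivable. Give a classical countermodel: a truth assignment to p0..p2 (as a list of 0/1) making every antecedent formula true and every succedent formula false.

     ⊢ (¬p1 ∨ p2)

Search for a countermodel by truth-table:
  v=000: Γ:[] Δ:[(¬p1 ∨ p2)=T] refutes=False
  v=001: Γ:[] Δ:[(¬p1 ∨ p2)=T] refutes=False
  v=010: Γ:[] Δ:[(¬p1 ∨ p2)=F] refutes=True  ← countermodel

Result: [0, 1, 0]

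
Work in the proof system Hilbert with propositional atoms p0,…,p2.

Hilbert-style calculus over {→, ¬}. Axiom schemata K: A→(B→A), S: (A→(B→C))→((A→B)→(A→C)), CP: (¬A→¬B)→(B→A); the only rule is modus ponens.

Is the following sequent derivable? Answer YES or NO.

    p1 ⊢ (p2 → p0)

Truth-table refutation:
  v=000: Γ:[p1=F] Δ:[(p2 → p0)=T] refutes=False
  v=001: Γ:[p1=F] Δ:[(p2 → p0)=F] refutes=False
  v=010: Γ:[p1=T] Δ:[(p2 → p0)=T] refutes=False
  v=011: Γ:[p1=T] Δ:[(p2 → p0)=F] refutes=True  ← countermodel

Result: NO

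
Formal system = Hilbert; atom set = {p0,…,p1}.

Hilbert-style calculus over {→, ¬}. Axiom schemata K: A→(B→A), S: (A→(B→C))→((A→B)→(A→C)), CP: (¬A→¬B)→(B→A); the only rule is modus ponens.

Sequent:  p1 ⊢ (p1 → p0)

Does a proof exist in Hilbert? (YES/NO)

Truth-table refutation:
  v=00: Γ:[p1=F] Δ:[(p1 → p0)=T] refutes=False
  v=01: Γ:[p1=T] Δ:[(p1 → p0)=F] refutes=True  ← countermodel

Result: NO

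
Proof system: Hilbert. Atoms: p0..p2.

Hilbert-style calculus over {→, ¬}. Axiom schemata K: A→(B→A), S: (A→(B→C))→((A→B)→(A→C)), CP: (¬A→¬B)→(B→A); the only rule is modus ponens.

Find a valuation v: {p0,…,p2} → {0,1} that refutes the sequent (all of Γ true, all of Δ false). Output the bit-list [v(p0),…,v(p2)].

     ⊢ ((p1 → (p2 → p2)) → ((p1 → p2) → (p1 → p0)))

Enumerate valuations to refute Γ ⊢ Δ:
  v=000: Γ:[] Δ:[((p1 → (p2 → p2)) → ((p1 → p2) → (p1 → p0)))=T] refutes=False
  v=001: Γ:[] Δ:[((p1 → (p2 → p2)) → ((p1 → p2) → (p1 → p0)))=T] refutes=False
  v=010: Γ:[] Δ:[((p1 → (p2 → p2)) → ((p1 → p2) → (p1 → p0)))=T] refutes=False
  v=011: Γ:[] Δ:[((p1 → (p2 → p2)) → ((p1 → p2) → (p1 → p0)))=F] refutes=True  ← countermodel

Result: [0, 1, 1]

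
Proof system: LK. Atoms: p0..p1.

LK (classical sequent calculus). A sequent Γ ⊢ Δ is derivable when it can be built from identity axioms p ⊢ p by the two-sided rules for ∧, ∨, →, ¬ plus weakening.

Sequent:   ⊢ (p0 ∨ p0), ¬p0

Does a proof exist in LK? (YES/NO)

Derivation (root first):
[¬R]  ⊢ (p0 ∨ p0), ¬p0
  [∨R] p0 ⊢ (p0 ∨ p0)
    [WR] p0 ⊢ p0, p0
      [Ax] p0 ⊢ p0

Result: YES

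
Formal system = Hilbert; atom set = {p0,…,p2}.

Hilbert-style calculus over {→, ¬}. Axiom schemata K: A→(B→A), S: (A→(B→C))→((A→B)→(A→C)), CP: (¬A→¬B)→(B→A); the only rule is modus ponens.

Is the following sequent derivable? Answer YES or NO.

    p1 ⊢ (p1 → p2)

Enumerate valuations to refute Γ ⊢ Δ:
  v=000: Γ:[p1=F] Δ:[(p1 → p2)=T] refutes=False
  v=001: Γ:[p1=F] Δ:[(p1 → p2)=T] refutes=False
  v=010: Γ:[p1=T] Δ:[(p1 → p2)=F] refutes=True  ← countermodel

Result: NO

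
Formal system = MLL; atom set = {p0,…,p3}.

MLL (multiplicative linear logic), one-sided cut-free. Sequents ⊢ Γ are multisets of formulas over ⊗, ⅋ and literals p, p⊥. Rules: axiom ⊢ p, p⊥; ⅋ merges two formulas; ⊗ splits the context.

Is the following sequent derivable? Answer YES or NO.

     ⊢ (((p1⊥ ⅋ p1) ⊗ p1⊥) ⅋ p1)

Proof tree:
[⅋]  ⊢ (((p1⊥ ⅋ p1) ⊗ p1⊥) ⅋ p1)
  [⊗]  ⊢ p1, ((p1⊥ ⅋ p1) ⊗ p1⊥)
    [⅋]  ⊢ (p1⊥ ⅋ p1)
      [Ax]  ⊢ p1, p1⊥
    [Ax]  ⊢ p1, p1⊥

Result: YES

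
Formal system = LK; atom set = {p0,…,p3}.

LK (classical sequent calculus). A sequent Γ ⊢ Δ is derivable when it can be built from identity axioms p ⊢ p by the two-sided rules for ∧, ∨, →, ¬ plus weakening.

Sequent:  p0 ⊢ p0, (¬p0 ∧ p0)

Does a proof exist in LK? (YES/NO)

Proof tree:
[∧R] p0 ⊢ p0, (¬p0 ∧ p0)
  [¬R]  ⊢ p0, ¬p0
    [Ax] p0 ⊢ p0
  [Ax] p0 ⊢ p0

Result: YES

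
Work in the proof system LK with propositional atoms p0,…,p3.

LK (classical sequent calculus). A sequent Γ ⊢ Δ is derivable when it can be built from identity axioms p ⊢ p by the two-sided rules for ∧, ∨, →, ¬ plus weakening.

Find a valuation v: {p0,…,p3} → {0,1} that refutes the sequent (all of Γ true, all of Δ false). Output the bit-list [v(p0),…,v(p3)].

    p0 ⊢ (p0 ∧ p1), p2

Search for a countermodel by truth-table:
  v=0000: Γ:[p0=F] Δ:[(p0 ∧ p1)=F, p2=F] refutes=False
  v=0001: Γ:[p0=F] Δ:[(p0 ∧ p1)=F, p2=F] refutes=False
  v=0010: Γ:[p0=F] Δ:[(p0 ∧ p1)=F, p2=T] refutes=False
  v=0011: Γ:[p0=F] Δ:[(p0 ∧ p1)=F, p2=T] refutes=False
  v=0100: Γ:[p0=F] Δ:[(p0 ∧ p1)=F, p2=F] refutes=False
  v=0101: Γ:[p0=F] Δ:[(p0 ∧ p1)=F, p2=F] refutes=False
  v=0110: Γ:[p0=F] Δ:[(p0 ∧ p1)=F, p2=T] refutes=False
  v=0111: Γ:[p0=F] Δ:[(p0 ∧ p1)=F, p2=T] refutes=False
  v=1000: Γ:[p0=T] Δ:[(p0 ∧ p1)=F, p2=F] refutes=True  ← countermodel

Result: [1, 0, 0, 0]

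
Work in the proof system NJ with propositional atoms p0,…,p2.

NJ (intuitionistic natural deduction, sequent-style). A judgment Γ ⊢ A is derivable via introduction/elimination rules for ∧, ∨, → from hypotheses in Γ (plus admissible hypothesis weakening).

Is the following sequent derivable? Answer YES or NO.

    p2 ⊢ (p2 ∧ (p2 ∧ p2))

Derivation trace:
[∧I] p2 ⊢ (p2 ∧ (p2 ∧ p2))
  [Ax] p2 ⊢ p2
  [∧I] p2 ⊢ (p2 ∧ p2)
    [Ax] p2 ⊢ p2
    [Ax] p2 ⊢ p2

Result: YES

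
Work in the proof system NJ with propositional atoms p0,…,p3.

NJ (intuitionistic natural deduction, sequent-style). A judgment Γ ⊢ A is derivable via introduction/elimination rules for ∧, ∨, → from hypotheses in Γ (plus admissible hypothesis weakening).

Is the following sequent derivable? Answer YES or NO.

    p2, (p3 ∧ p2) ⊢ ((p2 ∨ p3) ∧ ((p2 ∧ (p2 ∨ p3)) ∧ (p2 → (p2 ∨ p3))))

Derivation trace:
[∧I] p2, (p3 ∧ p2) ⊢ ((p2 ∨ p3) ∧ ((p2 ∧ (p2 ∨ p3)) ∧ (p2 → (p2 ∨ p3))))
  [→E] p2 ⊢ (p2 ∨ p3)
    [→I]  ⊢ (p2 → (p2 ∨ p3))
      [∨I₁] p2 ⊢ (p2 ∨ p3)
        [Ax] p2 ⊢ p2
    [Ax] p2 ⊢ p2
  [∧I] p2, (p3 ∧ p2) ⊢ ((p2 ∧ (p2 ∨ p3)) ∧ (p2 → (p2 ∨ p3)))
    [∧I] p2, (p3 ∧ p2) ⊢ (p2 ∧ (p2 ∨ p3))
      [Wk] p2, (p3 ∧ p2) ⊢ p2
        [Ax] p2 ⊢ p2
      [∨I₁] p2 ⊢ (p2 ∨ p3)
        [Ax] p2 ⊢ p2
    [→I]  ⊢ (p2 → (p2 ∨ p3))
      [∨I₁] p2 ⊢ (p2 ∨ p3)
        [Ax] p2 ⊢ p2

Result: YES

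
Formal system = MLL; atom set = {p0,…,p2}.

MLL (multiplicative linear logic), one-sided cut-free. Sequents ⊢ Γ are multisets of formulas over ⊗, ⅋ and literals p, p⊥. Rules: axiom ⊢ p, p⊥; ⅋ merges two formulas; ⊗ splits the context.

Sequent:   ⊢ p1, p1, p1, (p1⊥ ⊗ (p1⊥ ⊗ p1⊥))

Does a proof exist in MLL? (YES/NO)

Derivation trace:
[⊗]  ⊢ p1, p1, p1, (p1⊥ ⊗ (p1⊥ ⊗ p1⊥))
  [Ax]  ⊢ p1, p1⊥
  [⊗]  ⊢ p1, p1, (p1⊥ ⊗ p1⊥)
    [Ax]  ⊢ p1, p1⊥
    [Ax]  ⊢ p1, p1⊥

Result: YES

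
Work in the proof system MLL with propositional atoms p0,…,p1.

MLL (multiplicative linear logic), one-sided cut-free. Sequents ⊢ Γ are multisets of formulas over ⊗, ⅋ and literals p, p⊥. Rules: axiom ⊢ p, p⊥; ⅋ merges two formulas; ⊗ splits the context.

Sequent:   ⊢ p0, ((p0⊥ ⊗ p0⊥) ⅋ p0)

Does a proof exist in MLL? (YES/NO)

Derivation (root first):
[⅋]  ⊢ p0, ((p0⊥ ⊗ p0⊥) ⅋ p0)
  [⊗]  ⊢ p0, p0, (p0⊥ ⊗ p0⊥)
    [Ax]  ⊢ p0, p0⊥
    [Ax]  ⊢ p0, p0⊥

Result: YES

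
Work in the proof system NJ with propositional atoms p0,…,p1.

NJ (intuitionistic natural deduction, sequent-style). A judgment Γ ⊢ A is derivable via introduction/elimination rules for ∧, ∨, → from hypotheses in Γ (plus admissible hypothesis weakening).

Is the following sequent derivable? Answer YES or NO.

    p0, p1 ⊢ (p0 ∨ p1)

Derivation trace:
[∨I₁] p0, p1 ⊢ (p0 ∨ p1)
  [Wk] p0, p1 ⊢ p0
    [Ax] p0 ⊢ p0

Result: YES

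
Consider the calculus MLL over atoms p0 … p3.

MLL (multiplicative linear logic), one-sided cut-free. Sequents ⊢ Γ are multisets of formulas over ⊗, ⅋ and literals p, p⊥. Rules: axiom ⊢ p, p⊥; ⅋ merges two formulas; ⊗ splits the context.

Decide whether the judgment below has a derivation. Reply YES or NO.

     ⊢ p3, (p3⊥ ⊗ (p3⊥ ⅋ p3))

Derivation (root first):
[⊗]  ⊢ p3, (p3⊥ ⊗ (p3⊥ ⅋ p3))
  [Ax]  ⊢ p3, p3⊥
  [⅋]  ⊢ (p3⊥ ⅋ p3)
    [Ax]  ⊢ p3, p3⊥

Result: YES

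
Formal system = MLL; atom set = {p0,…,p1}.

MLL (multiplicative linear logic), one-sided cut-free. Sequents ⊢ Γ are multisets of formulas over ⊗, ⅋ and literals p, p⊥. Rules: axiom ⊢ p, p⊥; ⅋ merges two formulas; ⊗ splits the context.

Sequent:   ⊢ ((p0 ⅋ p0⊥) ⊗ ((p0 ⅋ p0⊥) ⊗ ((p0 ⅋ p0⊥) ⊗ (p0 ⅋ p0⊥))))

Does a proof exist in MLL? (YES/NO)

Derivation trace:
[⊗]  ⊢ ((p0 ⅋ p0⊥) ⊗ ((p0 ⅋ p0⊥) ⊗ ((p0 ⅋ p0⊥) ⊗ (p0 ⅋ p0⊥))))
  [⅋]  ⊢ (p0 ⅋ p0⊥)
    [Ax]  ⊢ p0, p0⊥
  [⊗]  ⊢ ((p0 ⅋ p0⊥) ⊗ ((p0 ⅋ p0⊥) ⊗ (p0 ⅋ p0⊥)))
    [⅋]  ⊢ (p0 ⅋ p0⊥)
      [Ax]  ⊢ p0, p0⊥
    [⊗]  ⊢ ((p0 ⅋ p0⊥) ⊗ (p0 ⅋ p0⊥))
      [⅋]  ⊢ (p0 ⅋ p0⊥)
        [Ax]  ⊢ p0, p0⊥
      [⅋]  ⊢ (p0 ⅋ p0⊥)
        [Ax]  ⊢ p0, p0⊥

Result: YES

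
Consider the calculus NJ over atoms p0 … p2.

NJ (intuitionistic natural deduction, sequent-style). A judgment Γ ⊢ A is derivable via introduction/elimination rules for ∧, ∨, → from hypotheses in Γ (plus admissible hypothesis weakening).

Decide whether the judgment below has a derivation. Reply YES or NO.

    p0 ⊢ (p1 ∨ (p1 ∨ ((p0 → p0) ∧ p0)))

Derivation (root first):
[∨I₂] p0 ⊢ (p1 ∨ (p1 ∨ ((p0 → p0) ∧ p0)))
  [∨I₂] p0 ⊢ (p1 ∨ ((p0 → p0) ∧ p0))
    [∧I] p0 ⊢ ((p0 → p0) ∧ p0)
      [→I]  ⊢ (p0 → p0)
        [Ax] p0 ⊢ p0
      [Ax] p0 ⊢ p0

Result: YES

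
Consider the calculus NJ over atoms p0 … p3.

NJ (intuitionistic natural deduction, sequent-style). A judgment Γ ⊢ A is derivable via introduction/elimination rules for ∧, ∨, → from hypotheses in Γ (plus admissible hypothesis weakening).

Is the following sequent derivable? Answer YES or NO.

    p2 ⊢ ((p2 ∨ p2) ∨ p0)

Proof tree:
[∨I₁] p2 ⊢ ((p2 ∨ p2) ∨ p0)
  [∨I₁] p2 ⊢ (p2 ∨ p2)
    [Ax] p2 ⊢ p2

Result: YES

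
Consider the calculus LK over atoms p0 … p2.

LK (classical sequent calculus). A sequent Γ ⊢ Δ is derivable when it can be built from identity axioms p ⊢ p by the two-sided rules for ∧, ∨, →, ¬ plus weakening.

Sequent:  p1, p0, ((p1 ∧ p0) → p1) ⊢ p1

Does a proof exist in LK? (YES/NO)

Derivation (root first):
[→L] p1, p0, ((p1 ∧ p0) → p1) ⊢ p1
  [WL] p1, p0, p1 ⊢ (p1 ∧ p0)
    [∧R] p1, p0 ⊢ (p1 ∧ p0)
      [Ax] p1 ⊢ p1
      [Ax] p0 ⊢ p0
  [Ax] p1 ⊢ p1

Result: YES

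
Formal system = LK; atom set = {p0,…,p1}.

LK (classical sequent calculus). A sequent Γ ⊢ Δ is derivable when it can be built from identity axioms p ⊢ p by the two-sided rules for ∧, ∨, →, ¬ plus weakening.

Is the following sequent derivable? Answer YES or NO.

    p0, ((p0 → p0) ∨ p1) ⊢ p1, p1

Truth-table refutation:
  v=00: Γ:[p0=F, ((p0 → p0) ∨ p1)=T] Δ:[p1=F, p1=F] refutes=False
  v=01: Γ:[p0=F, ((p0 → p0) ∨ p1)=T] Δ:[p1=T, p1=T] refutes=False
  v=10: Γ:[p0=T, ((p0 → p0) ∨ p1)=T] Δ:[p1=F, p1=F] refutes=True  ← countermodel

Result: NO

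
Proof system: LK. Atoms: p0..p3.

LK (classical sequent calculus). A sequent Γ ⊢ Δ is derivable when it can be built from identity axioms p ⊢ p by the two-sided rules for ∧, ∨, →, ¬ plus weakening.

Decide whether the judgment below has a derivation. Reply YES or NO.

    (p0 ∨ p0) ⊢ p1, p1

Enumerate valuations to refute Γ ⊢ Δ:
  v=0000: Γ:[(p0 ∨ p0)=F] Δ:[p1=F, p1=F] refutes=False
  v=0001: Γ:[(p0 ∨ p0)=F] Δ:[p1=F, p1=F] refutes=False
  v=0010: Γ:[(p0 ∨ p0)=F] Δ:[p1=F, p1=F] refutes=False
  v=0011: Γ:[(p0 ∨ p0)=F] Δ:[p1=F, p1=F] refutes=False
  v=0100: Γ:[(p0 ∨ p0)=F] Δ:[p1=T, p1=T] refutes=False
  v=0101: Γ:[(p0 ∨ p0)=F] Δ:[p1=T, p1=T] refutes=False
  v=0110: Γ:[(p0 ∨ p0)=F] Δ:[p1=T, p1=T] refutes=False
  v=0111: Γ:[(p0 ∨ p0)=F] Δ:[p1=T, p1=T] refutes=False
  v=1000: Γ:[(p0 ∨ p0)=T] Δ:[p1=F, p1=F] refutes=True  ← countermodel

Result: NO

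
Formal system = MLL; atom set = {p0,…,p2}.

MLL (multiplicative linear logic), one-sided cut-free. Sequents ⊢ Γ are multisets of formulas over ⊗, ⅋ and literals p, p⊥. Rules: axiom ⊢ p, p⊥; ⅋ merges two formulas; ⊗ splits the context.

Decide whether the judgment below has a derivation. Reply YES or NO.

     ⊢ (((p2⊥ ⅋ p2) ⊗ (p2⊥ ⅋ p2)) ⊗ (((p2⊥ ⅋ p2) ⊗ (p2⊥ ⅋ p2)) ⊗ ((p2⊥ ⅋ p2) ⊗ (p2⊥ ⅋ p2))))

Proof tree:
[⊗]  ⊢ (((p2⊥ ⅋ p2) ⊗ (p2⊥ ⅋ p2)) ⊗ (((p2⊥ ⅋ p2) ⊗ (p2⊥ ⅋ p2)) ⊗ ((p2⊥ ⅋ p2) ⊗ (p2⊥ ⅋ p2))))
  [⊗]  ⊢ ((p2⊥ ⅋ p2) ⊗ (p2⊥ ⅋ p2))
    [⅋]  ⊢ (p2⊥ ⅋ p2)
      [Ax]  ⊢ p2, p2⊥
    [⅋]  ⊢ (p2⊥ ⅋ p2)
      [Ax]  ⊢ p2, p2⊥
  [⊗]  ⊢ (((p2⊥ ⅋ p2) ⊗ (p2⊥ ⅋ p2)) ⊗ ((p2⊥ ⅋ p2) ⊗ (p2⊥ ⅋ p2)))
    [⊗]  ⊢ ((p2⊥ ⅋ p2) ⊗ (p2⊥ ⅋ p2))
      [⅋]  ⊢ (p2⊥ ⅋ p2)
        [Ax]  ⊢ p2, p2⊥
      [⅋]  ⊢ (p2⊥ ⅋ p2)
        [Ax]  ⊢ p2, p2⊥
    [⊗]  ⊢ ((p2⊥ ⅋ p2) ⊗ (p2⊥ ⅋ p2))
      [⅋]  ⊢ (p2⊥ ⅋ p2)
        [Ax]  ⊢ p2, p2⊥
      [⅋]  ⊢ (p2⊥ ⅋ p2)
        [Ax]  ⊢ p2, p2⊥

Result: YES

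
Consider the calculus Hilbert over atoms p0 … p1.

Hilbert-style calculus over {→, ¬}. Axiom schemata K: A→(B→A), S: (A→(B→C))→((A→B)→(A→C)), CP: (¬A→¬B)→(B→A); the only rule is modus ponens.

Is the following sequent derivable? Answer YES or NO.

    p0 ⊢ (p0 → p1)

Truth-table refutation:
  v=00: Γ:[p0=F] Δ:[(p0 → p1)=T] refutes=False
  v=01: Γ:[p0=F] Δ:[(p0 → p1)=T] refutes=False
  v=10: Γ:[p0=T] Δ:[(p0 → p1)=F] refutes=True  ← countermodel

Result: NO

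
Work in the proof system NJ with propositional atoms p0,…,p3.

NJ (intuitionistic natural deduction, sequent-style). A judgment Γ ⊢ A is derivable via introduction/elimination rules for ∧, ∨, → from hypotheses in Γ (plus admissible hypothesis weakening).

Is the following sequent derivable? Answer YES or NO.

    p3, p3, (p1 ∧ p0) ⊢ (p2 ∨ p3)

Proof tree:
[Wk] p3, p3, (p1 ∧ p0) ⊢ (p2 ∨ p3)
  [Wk] p3, p3 ⊢ (p2 ∨ p3)
    [∨I₂] p3 ⊢ (p2 ∨ p3)
      [Ax] p3 ⊢ p3

Result: YES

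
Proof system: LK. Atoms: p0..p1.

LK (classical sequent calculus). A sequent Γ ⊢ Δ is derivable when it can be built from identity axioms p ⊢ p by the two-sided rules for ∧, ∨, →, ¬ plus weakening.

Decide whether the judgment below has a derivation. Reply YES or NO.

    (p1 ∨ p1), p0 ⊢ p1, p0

Derivation trace:
[WL] (p1 ∨ p1), p0 ⊢ p1, p0
  [WR] (p1 ∨ p1) ⊢ p1, p0
    [∨L] (p1 ∨ p1) ⊢ p1
      [Ax] p1 ⊢ p1
      [Ax] p1 ⊢ p1

Result: YES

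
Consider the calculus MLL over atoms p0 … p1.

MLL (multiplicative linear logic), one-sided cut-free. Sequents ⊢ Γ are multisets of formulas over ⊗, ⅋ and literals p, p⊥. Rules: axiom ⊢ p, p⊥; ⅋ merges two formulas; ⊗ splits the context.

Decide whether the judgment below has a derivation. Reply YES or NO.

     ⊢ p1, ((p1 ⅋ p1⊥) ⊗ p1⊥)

Derivation trace:
[⊗]  ⊢ p1, ((p1 ⅋ p1⊥) ⊗ p1⊥)
  [⅋]  ⊢ (p1 ⅋ p1⊥)
    [Ax]  ⊢ p1, p1⊥
  [Ax]  ⊢ p1, p1⊥

Result: YES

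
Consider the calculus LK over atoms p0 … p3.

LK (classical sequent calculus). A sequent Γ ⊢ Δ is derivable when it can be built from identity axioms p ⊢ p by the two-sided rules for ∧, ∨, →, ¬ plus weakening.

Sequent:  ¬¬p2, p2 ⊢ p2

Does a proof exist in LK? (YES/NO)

Proof tree:
[WL] ¬¬p2, p2 ⊢ p2
  [¬L] ¬¬p2 ⊢ p2
    [¬R]  ⊢ p2, ¬p2
      [Ax] p2 ⊢ p2

Result: YES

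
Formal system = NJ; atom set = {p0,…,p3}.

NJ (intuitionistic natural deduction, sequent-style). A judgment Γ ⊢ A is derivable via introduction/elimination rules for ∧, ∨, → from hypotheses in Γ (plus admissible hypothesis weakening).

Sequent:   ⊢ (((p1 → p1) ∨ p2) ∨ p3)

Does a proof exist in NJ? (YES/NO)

Proof tree:
[∨I₁]  ⊢ (((p1 → p1) ∨ p2) ∨ p3)
  [∨I₁]  ⊢ ((p1 → p1) ∨ p2)
    [→I]  ⊢ (p1 → p1)
      [Ax] p1 ⊢ p1

Result: YES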